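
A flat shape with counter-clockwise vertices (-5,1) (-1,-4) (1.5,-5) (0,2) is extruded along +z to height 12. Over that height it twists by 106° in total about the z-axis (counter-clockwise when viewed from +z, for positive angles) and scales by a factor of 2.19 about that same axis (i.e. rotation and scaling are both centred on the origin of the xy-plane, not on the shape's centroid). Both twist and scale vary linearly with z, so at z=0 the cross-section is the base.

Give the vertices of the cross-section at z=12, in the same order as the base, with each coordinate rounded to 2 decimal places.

Cross-section at z=12: (0.91,-11.13) (9.02,0.31) (9.62,6.18) (-4.21,-1.21)

t = z/height = 12/12 = 1
s = 1 + (scale-1)·z/height = 1 + (2.19-1)·12/12 = 2.190000
θ = twist·z/height = 106°·12/12 = 106.0000° = 1.850049 rad
cos θ = -0.275637, sin θ = 0.961262 (intermediates below are computed at full precision and shown rounded to 5 d.p.)
v1: (-5,1) → rotate → (0.41693,-5.08195) → ×s → (0.91307,-11.12946) → (0.91,-11.13)
v2: (-1,-4) → rotate → (4.12068,0.14129) → ×s → (9.02430,0.30942) → (9.02,0.31)
v3: (1.5,-5) → rotate → (4.39285,2.82008) → ×s → (9.62035,6.17597) → (9.62,6.18)
v4: (0,2) → rotate → (-1.92252,-0.55127) → ×s → (-4.21033,-1.20729) → (-4.21,-1.21)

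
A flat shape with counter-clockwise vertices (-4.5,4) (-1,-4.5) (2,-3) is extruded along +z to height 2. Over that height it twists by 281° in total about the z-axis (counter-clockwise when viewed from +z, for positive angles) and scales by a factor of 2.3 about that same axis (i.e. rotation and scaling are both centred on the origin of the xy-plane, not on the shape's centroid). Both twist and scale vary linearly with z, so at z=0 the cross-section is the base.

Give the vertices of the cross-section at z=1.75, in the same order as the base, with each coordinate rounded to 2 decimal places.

t = z/height = 1.75/2 = 0.875
s = 1 + (scale-1)·z/height = 1 + (2.3-1)·1.75/2 = 2.137500
θ = twist·z/height = 281°·1.75/2 = 245.8750° = 4.291328 rad
cos θ = -0.408729, sin θ = -0.912656 (intermediates below are computed at full precision and shown rounded to 5 d.p.)
v1: (-4.5,4) → rotate → (5.48990,2.47204) → ×s → (11.73467,5.28398) → (11.73,5.28)
v2: (-1,-4.5) → rotate → (-3.69822,2.75194) → ×s → (-7.90495,5.88226) → (-7.90,5.88)
v3: (2,-3) → rotate → (-3.55543,-0.59913) → ×s → (-7.59972,-1.28063) → (-7.60,-1.28)

Cross-section at z=1.75: (11.73,5.28) (-7.90,5.88) (-7.60,-1.28)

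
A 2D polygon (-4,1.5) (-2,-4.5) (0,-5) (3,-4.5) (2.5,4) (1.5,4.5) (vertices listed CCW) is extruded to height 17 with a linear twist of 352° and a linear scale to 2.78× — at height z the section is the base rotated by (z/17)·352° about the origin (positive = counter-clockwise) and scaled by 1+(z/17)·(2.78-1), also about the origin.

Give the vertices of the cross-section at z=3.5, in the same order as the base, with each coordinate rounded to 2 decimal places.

Cross-section at z=3.5: (-3.60,-4.59) (5.04,-4.46) (6.52,-2.06) (7.10,2.06) (-4.18,4.90) (-5.25,3.81)

t = z/height = 3.5/17 = 0.205882
s = 1 + (scale-1)·z/height = 1 + (2.78-1)·3.5/17 = 1.366471
θ = twist·z/height = 352°·3.5/17 = 72.4706° = 1.264850 rad
cos θ = 0.301195, sin θ = 0.953562 (intermediates below are computed at full precision and shown rounded to 5 d.p.)
v1: (-4,1.5) → rotate → (-2.63513,-3.36246) → ×s → (-3.60082,-4.59470) → (-3.60,-4.59)
v2: (-2,-4.5) → rotate → (3.68864,-3.26250) → ×s → (5.04042,-4.45812) → (5.04,-4.46)
v3: (0,-5) → rotate → (4.76781,-1.50598) → ×s → (6.51508,-2.05787) → (6.52,-2.06)
v4: (3,-4.5) → rotate → (5.19462,1.50531) → ×s → (7.09829,2.05696) → (7.10,2.06)
v5: (2.5,4) → rotate → (-3.06126,3.58869) → ×s → (-4.18312,4.90384) → (-4.18,4.90)
v6: (1.5,4.5) → rotate → (-3.83924,2.78572) → ×s → (-5.24621,3.80661) → (-5.25,3.81)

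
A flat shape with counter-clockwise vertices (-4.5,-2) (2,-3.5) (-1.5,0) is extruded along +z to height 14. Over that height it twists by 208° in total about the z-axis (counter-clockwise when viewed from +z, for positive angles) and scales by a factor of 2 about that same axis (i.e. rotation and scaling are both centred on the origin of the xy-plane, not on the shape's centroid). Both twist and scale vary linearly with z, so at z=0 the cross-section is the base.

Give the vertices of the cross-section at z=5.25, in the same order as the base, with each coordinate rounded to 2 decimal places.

t = z/height = 5.25/14 = 0.375
s = 1 + (scale-1)·z/height = 1 + (2-1)·5.25/14 = 1.375000
θ = twist·z/height = 208°·5.25/14 = 78.0000° = 1.361357 rad
cos θ = 0.207912, sin θ = 0.978148 (intermediates below are computed at full precision and shown rounded to 5 d.p.)
v1: (-4.5,-2) → rotate → (1.02069,-4.81749) → ×s → (1.40345,-6.62405) → (1.40,-6.62)
v2: (2,-3.5) → rotate → (3.83934,1.22860) → ×s → (5.27909,1.68933) → (5.28,1.69)
v3: (-1.5,0) → rotate → (-0.31187,-1.46722) → ×s → (-0.42882,-2.01743) → (-0.43,-2.02)

Cross-section at z=5.25: (1.40,-6.62) (5.28,1.69) (-0.43,-2.02)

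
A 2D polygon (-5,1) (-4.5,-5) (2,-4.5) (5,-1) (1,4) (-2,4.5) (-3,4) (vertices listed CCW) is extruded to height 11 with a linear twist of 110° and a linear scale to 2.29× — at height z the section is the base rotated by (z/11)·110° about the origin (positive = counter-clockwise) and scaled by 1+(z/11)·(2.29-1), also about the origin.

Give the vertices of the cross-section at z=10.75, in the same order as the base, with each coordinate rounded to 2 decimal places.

t = z/height = 10.75/11 = 0.977273
s = 1 + (scale-1)·z/height = 1 + (2.29-1)·10.75/11 = 2.260682
θ = twist·z/height = 110°·10.75/11 = 107.5000° = 1.876229 rad
cos θ = -0.300706, sin θ = 0.953717 (intermediates below are computed at full precision and shown rounded to 5 d.p.)
v1: (-5,1) → rotate → (0.54981,-5.06929) → ×s → (1.24295,-11.46005) → (1.24,-11.46)
v2: (-4.5,-5) → rotate → (6.12176,-2.78820) → ×s → (13.83935,-6.30323) → (13.84,-6.30)
v3: (2,-4.5) → rotate → (3.69031,3.26061) → ×s → (8.34263,7.37120) → (8.34,7.37)
v4: (5,-1) → rotate → (-0.54981,5.06929) → ×s → (-1.24295,11.46005) → (-1.24,11.46)
v5: (1,4) → rotate → (-4.11557,-0.24911) → ×s → (-9.30400,-0.56315) → (-9.30,-0.56)
v6: (-2,4.5) → rotate → (-3.69031,-3.26061) → ×s → (-8.34263,-7.37120) → (-8.34,-7.37)
v7: (-3,4) → rotate → (-2.91275,-4.06397) → ×s → (-6.58480,-9.18735) → (-6.58,-9.19)

Cross-section at z=10.75: (1.24,-11.46) (13.84,-6.30) (8.34,7.37) (-1.24,11.46) (-9.30,-0.56) (-8.34,-7.37) (-6.58,-9.19)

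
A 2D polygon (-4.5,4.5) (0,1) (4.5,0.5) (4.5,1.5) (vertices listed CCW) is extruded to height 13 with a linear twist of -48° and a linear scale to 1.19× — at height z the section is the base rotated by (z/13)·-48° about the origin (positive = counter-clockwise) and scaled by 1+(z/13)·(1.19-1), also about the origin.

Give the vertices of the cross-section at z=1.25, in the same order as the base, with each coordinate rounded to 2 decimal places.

t = z/height = 1.25/13 = 0.0961538
s = 1 + (scale-1)·z/height = 1 + (1.19-1)·1.25/13 = 1.018269
θ = twist·z/height = -48°·1.25/13 = -4.6154° = -0.080554 rad
cos θ = 0.996757, sin θ = -0.080467 (intermediates below are computed at full precision and shown rounded to 5 d.p.)
v1: (-4.5,4.5) → rotate → (-4.12331,4.84751) → ×s → (-4.19864,4.93607) → (-4.20,4.94)
v2: (0,1) → rotate → (0.08047,0.99676) → ×s → (0.08194,1.01497) → (0.08,1.01)
v3: (4.5,0.5) → rotate → (4.52564,0.13628) → ×s → (4.60832,0.13877) → (4.61,0.14)
v4: (4.5,1.5) → rotate → (4.60611,1.13304) → ×s → (4.69026,1.15374) → (4.69,1.15)

Cross-section at z=1.25: (-4.20,4.94) (0.08,1.01) (4.61,0.14) (4.69,1.15)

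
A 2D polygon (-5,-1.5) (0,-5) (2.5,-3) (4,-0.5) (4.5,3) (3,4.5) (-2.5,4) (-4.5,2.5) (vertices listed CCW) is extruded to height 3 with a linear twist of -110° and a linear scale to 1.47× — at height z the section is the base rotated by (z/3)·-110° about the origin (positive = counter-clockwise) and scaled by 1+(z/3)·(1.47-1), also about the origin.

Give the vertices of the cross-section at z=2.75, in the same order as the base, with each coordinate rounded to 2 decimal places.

Cross-section at z=2.75: (-0.76,7.43) (-7.03,1.34) (-4.89,-2.71) (-1.78,-5.49) (3.01,-7.13) (5.52,-5.43) (6.29,2.44) (4.72,5.65)

t = z/height = 2.75/3 = 0.916667
s = 1 + (scale-1)·z/height = 1 + (1.47-1)·2.75/3 = 1.430833
θ = twist·z/height = -110°·2.75/3 = -100.8333° = -1.759874 rad
cos θ = -0.187953, sin θ = -0.982178 (intermediates below are computed at full precision and shown rounded to 5 d.p.)
v1: (-5,-1.5) → rotate → (-0.53350,5.19282) → ×s → (-0.76335,7.43006) → (-0.76,7.43)
v2: (0,-5) → rotate → (-4.91089,0.93976) → ×s → (-7.02667,1.34465) → (-7.03,1.34)
v3: (2.5,-3) → rotate → (-3.41642,-1.89159) → ×s → (-4.88832,-2.70655) → (-4.89,-2.71)
v4: (4,-0.5) → rotate → (-1.24290,-3.83474) → ×s → (-1.77838,-5.48687) → (-1.78,-5.49)
v5: (4.5,3) → rotate → (2.10075,-4.98366) → ×s → (3.00582,-7.13079) → (3.01,-7.13)
v6: (3,4.5) → rotate → (3.85594,-3.79232) → ×s → (5.51721,-5.42618) → (5.52,-5.43)
v7: (-2.5,4) → rotate → (4.39859,1.70363) → ×s → (6.29366,2.43762) → (6.29,2.44)
v8: (-4.5,2.5) → rotate → (3.30123,3.94992) → ×s → (4.72351,5.65168) → (4.72,5.65)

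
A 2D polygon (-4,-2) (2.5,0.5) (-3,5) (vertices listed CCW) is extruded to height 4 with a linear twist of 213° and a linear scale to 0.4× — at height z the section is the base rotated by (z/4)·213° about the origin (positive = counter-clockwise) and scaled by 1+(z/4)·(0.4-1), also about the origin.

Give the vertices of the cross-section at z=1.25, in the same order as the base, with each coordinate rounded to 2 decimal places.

t = z/height = 1.25/4 = 0.3125
s = 1 + (scale-1)·z/height = 1 + (0.4-1)·1.25/4 = 0.812500
θ = twist·z/height = 213°·1.25/4 = 66.5625° = 1.161735 rad
cos θ = 0.397748, sin θ = 0.917494 (intermediates below are computed at full precision and shown rounded to 5 d.p.)
v1: (-4,-2) → rotate → (0.24400,-4.46547) → ×s → (0.19825,-3.62820) → (0.20,-3.63)
v2: (2.5,0.5) → rotate → (0.53562,2.49261) → ×s → (0.43519,2.02525) → (0.44,2.03)
v3: (-3,5) → rotate → (-5.78072,-0.76374) → ×s → (-4.69683,-0.62054) → (-4.70,-0.62)

Cross-section at z=1.25: (0.20,-3.63) (0.44,2.03) (-4.70,-0.62)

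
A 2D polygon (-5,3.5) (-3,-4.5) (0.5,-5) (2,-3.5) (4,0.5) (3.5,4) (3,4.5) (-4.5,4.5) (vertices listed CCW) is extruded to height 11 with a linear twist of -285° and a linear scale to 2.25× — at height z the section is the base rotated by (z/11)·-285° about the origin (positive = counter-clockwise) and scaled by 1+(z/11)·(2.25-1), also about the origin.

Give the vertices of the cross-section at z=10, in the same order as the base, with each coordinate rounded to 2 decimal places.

t = z/height = 10/11 = 0.909091
s = 1 + (scale-1)·z/height = 1 + (2.25-1)·10/11 = 2.136364
θ = twist·z/height = -285°·10/11 = -259.0909° = -4.521989 rad
cos θ = -0.189251, sin θ = 0.981929 (intermediates below are computed at full precision and shown rounded to 5 d.p.)
v1: (-5,3.5) → rotate → (-2.49049,-5.57202) → ×s → (-5.32060,-11.90387) → (-5.32,-11.90)
v2: (-3,-4.5) → rotate → (4.98643,-2.09416) → ×s → (10.65283,-4.47388) → (10.65,-4.47)
v3: (0.5,-5) → rotate → (4.81502,1.43722) → ×s → (10.28663,3.07043) → (10.29,3.07)
v4: (2,-3.5) → rotate → (3.05825,2.62624) → ×s → (6.53353,5.61060) → (6.53,5.61)
v5: (4,0.5) → rotate → (-1.24797,3.83309) → ×s → (-2.66612,8.18887) → (-2.67,8.19)
v6: (3.5,4) → rotate → (-4.59009,2.67975) → ×s → (-9.80611,5.72491) → (-9.81,5.72)
v7: (3,4.5) → rotate → (-4.98643,2.09416) → ×s → (-10.65283,4.47388) → (-10.65,4.47)
v8: (-4.5,4.5) → rotate → (-3.56705,-5.27031) → ×s → (-7.62051,-11.25930) → (-7.62,-11.26)

Cross-section at z=10: (-5.32,-11.90) (10.65,-4.47) (10.29,3.07) (6.53,5.61) (-2.67,8.19) (-9.81,5.72) (-10.65,4.47) (-7.62,-11.26)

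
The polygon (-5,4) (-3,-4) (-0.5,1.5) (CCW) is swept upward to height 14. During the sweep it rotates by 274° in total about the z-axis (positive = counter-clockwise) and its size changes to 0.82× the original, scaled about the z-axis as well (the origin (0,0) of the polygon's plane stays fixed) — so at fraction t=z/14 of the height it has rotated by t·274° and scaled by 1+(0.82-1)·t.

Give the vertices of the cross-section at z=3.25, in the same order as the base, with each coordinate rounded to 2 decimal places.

Cross-section at z=3.25: (-5.56,-2.59) (2.16,-4.28) (-1.50,0.21)

t = z/height = 3.25/14 = 0.232143
s = 1 + (scale-1)·z/height = 1 + (0.82-1)·3.25/14 = 0.958214
θ = twist·z/height = 274°·3.25/14 = 63.6071° = 1.110154 rad
cos θ = 0.444524, sin θ = 0.895767 (intermediates below are computed at full precision and shown rounded to 5 d.p.)
v1: (-5,4) → rotate → (-5.80569,-2.70074) → ×s → (-5.56309,-2.58789) → (-5.56,-2.59)
v2: (-3,-4) → rotate → (2.24950,-4.46540) → ×s → (2.15550,-4.27881) → (2.16,-4.28)
v3: (-0.5,1.5) → rotate → (-1.56591,0.21890) → ×s → (-1.50048,0.20975) → (-1.50,0.21)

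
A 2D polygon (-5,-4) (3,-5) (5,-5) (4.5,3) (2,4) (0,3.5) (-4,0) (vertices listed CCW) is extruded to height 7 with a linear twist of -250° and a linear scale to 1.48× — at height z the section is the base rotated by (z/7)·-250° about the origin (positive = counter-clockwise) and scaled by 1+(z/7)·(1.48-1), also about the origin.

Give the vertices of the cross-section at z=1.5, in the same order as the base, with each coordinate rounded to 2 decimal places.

Cross-section at z=1.5: (-6.82,1.82) (-2.47,-5.94) (-1.16,-7.71) (5.61,-2.03) (4.86,0.84) (3.11,2.29) (-2.62,3.55)

t = z/height = 1.5/7 = 0.214286
s = 1 + (scale-1)·z/height = 1 + (1.48-1)·1.5/7 = 1.102857
θ = twist·z/height = -250°·1.5/7 = -53.5714° = -0.934998 rad
cos θ = 0.593820, sin θ = -0.804598 (intermediates below are computed at full precision and shown rounded to 5 d.p.)
v1: (-5,-4) → rotate → (-6.18749,1.64771) → ×s → (-6.82392,1.81719) → (-6.82,1.82)
v2: (3,-5) → rotate → (-2.24153,-5.38289) → ×s → (-2.47209,-5.93656) → (-2.47,-5.94)
v3: (5,-5) → rotate → (-1.05389,-6.99209) → ×s → (-1.16229,-7.71128) → (-1.16,-7.71)
v4: (4.5,3) → rotate → (5.08598,-1.83923) → ×s → (5.60911,-2.02841) → (5.61,-2.03)
v5: (2,4) → rotate → (4.40603,0.76609) → ×s → (4.85922,0.84488) → (4.86,0.84)
v6: (0,3.5) → rotate → (2.81609,2.07837) → ×s → (3.10575,2.29215) → (3.11,2.29)
v7: (-4,0) → rotate → (-2.37528,3.21839) → ×s → (-2.61960,3.54943) → (-2.62,3.55)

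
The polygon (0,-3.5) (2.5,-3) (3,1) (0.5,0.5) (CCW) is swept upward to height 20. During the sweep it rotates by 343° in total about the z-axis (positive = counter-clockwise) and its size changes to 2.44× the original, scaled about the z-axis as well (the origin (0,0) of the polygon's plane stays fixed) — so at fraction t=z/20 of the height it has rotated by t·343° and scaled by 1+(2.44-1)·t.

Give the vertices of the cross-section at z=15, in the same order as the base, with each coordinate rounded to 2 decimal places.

t = z/height = 15/20 = 0.75
s = 1 + (scale-1)·z/height = 1 + (2.44-1)·15/20 = 2.080000
θ = twist·z/height = 343°·15/20 = 257.2500° = 4.489860 rad
cos θ = -0.220697, sin θ = -0.975342 (intermediates below are computed at full precision and shown rounded to 5 d.p.)
v1: (0,-3.5) → rotate → (-3.41370,0.77244) → ×s → (-7.10049,1.60668) → (-7.10,1.61)
v2: (2.5,-3) → rotate → (-3.47777,-1.77626) → ×s → (-7.23376,-3.69463) → (-7.23,-3.69)
v3: (3,1) → rotate → (0.31325,-3.14672) → ×s → (0.65156,-6.54519) → (0.65,-6.55)
v4: (0.5,0.5) → rotate → (0.37732,-0.59802) → ×s → (0.78483,-1.24388) → (0.78,-1.24)

Cross-section at z=15: (-7.10,1.61) (-7.23,-3.69) (0.65,-6.55) (0.78,-1.24)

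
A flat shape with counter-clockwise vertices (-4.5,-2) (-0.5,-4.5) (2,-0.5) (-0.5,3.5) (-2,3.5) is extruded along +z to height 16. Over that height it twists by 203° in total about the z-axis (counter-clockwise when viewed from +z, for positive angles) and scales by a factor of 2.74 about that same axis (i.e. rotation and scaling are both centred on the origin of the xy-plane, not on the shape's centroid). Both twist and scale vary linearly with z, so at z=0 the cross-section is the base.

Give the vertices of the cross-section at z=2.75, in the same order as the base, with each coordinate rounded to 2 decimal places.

t = z/height = 2.75/16 = 0.171875
s = 1 + (scale-1)·z/height = 1 + (2.74-1)·2.75/16 = 1.299063
θ = twist·z/height = 203°·2.75/16 = 34.8906° = 0.608956 rad
cos θ = 0.820245, sin θ = 0.572012 (intermediates below are computed at full precision and shown rounded to 5 d.p.)
v1: (-4.5,-2) → rotate → (-2.54708,-4.21454) → ×s → (-3.30882,-5.47496) → (-3.31,-5.47)
v2: (-0.5,-4.5) → rotate → (2.16393,-3.97711) → ×s → (2.81108,-5.16652) → (2.81,-5.17)
v3: (2,-0.5) → rotate → (1.92650,0.73390) → ×s → (2.50264,0.95338) → (2.50,0.95)
v4: (-0.5,3.5) → rotate → (-2.41216,2.58485) → ×s → (-3.13355,3.35789) → (-3.13,3.36)
v5: (-2,3.5) → rotate → (-3.64253,1.72684) → ×s → (-4.73188,2.24327) → (-4.73,2.24)

Cross-section at z=2.75: (-3.31,-5.47) (2.81,-5.17) (2.50,0.95) (-3.13,3.36) (-4.73,2.24)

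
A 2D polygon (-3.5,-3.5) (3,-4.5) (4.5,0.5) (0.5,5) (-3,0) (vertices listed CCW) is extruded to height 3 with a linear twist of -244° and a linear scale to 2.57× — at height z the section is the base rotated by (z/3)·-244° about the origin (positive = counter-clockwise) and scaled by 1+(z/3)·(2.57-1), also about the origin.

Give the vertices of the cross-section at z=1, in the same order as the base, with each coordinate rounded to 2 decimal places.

Cross-section at z=1: (-6.07,4.47) (-6.09,-5.55) (1.79,-6.66) (7.64,0.39) (-0.69,4.52)

t = z/height = 1/3 = 0.333333
s = 1 + (scale-1)·z/height = 1 + (2.57-1)·1/3 = 1.523333
θ = twist·z/height = -244°·1/3 = -81.3333° = -1.419534 rad
cos θ = 0.150686, sin θ = -0.988582 (intermediates below are computed at full precision and shown rounded to 5 d.p.)
v1: (-3.5,-3.5) → rotate → (-3.98744,2.93264) → ×s → (-6.07419,4.46738) → (-6.07,4.47)
v2: (3,-4.5) → rotate → (-3.99656,-3.64383) → ×s → (-6.08809,-5.55077) → (-6.09,-5.55)
v3: (4.5,0.5) → rotate → (1.17238,-4.37327) → ×s → (1.78592,-6.66196) → (1.79,-6.66)
v4: (0.5,5) → rotate → (5.01825,0.25914) → ×s → (7.64447,0.39475) → (7.64,0.39)
v5: (-3,0) → rotate → (-0.45206,2.96575) → ×s → (-0.68863,4.51782) → (-0.69,4.52)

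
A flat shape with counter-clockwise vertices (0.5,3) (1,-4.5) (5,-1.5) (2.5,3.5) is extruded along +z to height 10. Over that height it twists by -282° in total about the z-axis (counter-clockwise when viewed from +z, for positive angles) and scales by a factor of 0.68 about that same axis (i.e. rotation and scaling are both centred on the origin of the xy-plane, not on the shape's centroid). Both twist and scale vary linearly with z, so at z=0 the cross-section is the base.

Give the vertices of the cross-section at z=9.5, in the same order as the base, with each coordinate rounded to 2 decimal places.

Cross-section at z=9.5: (-2.10,0.27) (3.10,0.81) (0.92,3.52) (-2.50,1.65)

t = z/height = 9.5/10 = 0.95
s = 1 + (scale-1)·z/height = 1 + (0.68-1)·9.5/10 = 0.696000
θ = twist·z/height = -282°·9.5/10 = -267.9000° = -4.675737 rad
cos θ = -0.036644, sin θ = 0.999328 (intermediates below are computed at full precision and shown rounded to 5 d.p.)
v1: (0.5,3) → rotate → (-3.01631,0.38973) → ×s → (-2.09935,0.27125) → (-2.10,0.27)
v2: (1,-4.5) → rotate → (4.46033,1.16423) → ×s → (3.10439,0.81030) → (3.10,0.81)
v3: (5,-1.5) → rotate → (1.31577,5.05161) → ×s → (0.91578,3.51592) → (0.92,3.52)
v4: (2.5,3.5) → rotate → (-3.58926,2.37007) → ×s → (-2.49812,1.64957) → (-2.50,1.65)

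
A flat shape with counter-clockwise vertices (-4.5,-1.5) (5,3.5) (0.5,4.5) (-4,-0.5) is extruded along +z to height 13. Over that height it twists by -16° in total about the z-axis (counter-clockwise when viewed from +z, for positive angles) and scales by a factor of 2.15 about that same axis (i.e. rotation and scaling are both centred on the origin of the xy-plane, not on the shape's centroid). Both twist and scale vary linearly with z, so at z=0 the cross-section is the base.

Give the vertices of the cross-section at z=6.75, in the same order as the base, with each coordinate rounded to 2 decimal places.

Cross-section at z=6.75: (-7.46,-1.33) (8.71,4.38) (1.83,7.00) (-6.44,0.13)

t = z/height = 6.75/13 = 0.519231
s = 1 + (scale-1)·z/height = 1 + (2.15-1)·6.75/13 = 1.597115
θ = twist·z/height = -16°·6.75/13 = -8.3077° = -0.144997 rad
cos θ = 0.989506, sin θ = -0.144489 (intermediates below are computed at full precision and shown rounded to 5 d.p.)
v1: (-4.5,-1.5) → rotate → (-4.66951,-0.83406) → ×s → (-7.45775,-1.33209) → (-7.46,-1.33)
v2: (5,3.5) → rotate → (5.45324,2.74083) → ×s → (8.70946,4.37742) → (8.71,4.38)
v3: (0.5,4.5) → rotate → (1.14495,4.38053) → ×s → (1.82862,6.99622) → (1.83,7.00)
v4: (-4,-0.5) → rotate → (-4.03027,0.08320) → ×s → (-6.43681,0.13288) → (-6.44,0.13)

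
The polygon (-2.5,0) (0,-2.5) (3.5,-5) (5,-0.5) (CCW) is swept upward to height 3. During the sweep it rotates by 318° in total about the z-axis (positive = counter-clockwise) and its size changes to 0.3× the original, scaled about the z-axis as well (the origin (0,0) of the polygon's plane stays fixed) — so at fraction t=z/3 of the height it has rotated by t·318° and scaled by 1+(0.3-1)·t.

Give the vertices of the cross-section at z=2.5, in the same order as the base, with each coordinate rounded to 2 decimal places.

Cross-section at z=2.5: (0.09,1.04) (-1.04,0.09) (-2.20,-1.27) (-0.39,-2.06)

t = z/height = 2.5/3 = 0.833333
s = 1 + (scale-1)·z/height = 1 + (0.3-1)·2.5/3 = 0.416667
θ = twist·z/height = 318°·2.5/3 = 265.0000° = 4.625123 rad
cos θ = -0.087156, sin θ = -0.996195 (intermediates below are computed at full precision and shown rounded to 5 d.p.)
v1: (-2.5,0) → rotate → (0.21789,2.49049) → ×s → (0.09079,1.03770) → (0.09,1.04)
v2: (0,-2.5) → rotate → (-2.49049,0.21789) → ×s → (-1.03770,0.09079) → (-1.04,0.09)
v3: (3.5,-5) → rotate → (-5.28602,-3.05090) → ×s → (-2.20251,-1.27121) → (-2.20,-1.27)
v4: (5,-0.5) → rotate → (-0.93388,-4.93740) → ×s → (-0.38912,-2.05725) → (-0.39,-2.06)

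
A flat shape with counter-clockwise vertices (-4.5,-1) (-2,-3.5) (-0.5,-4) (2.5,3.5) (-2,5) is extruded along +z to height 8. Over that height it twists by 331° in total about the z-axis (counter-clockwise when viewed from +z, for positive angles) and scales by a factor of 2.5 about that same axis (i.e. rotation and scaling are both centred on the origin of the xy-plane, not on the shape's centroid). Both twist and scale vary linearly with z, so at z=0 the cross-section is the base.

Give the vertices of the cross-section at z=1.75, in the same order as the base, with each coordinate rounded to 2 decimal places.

t = z/height = 1.75/8 = 0.21875
s = 1 + (scale-1)·z/height = 1 + (2.5-1)·1.75/8 = 1.328125
θ = twist·z/height = 331°·1.75/8 = 72.4063° = 1.263727 rad
cos θ = 0.302266, sin θ = 0.953224 (intermediates below are computed at full precision and shown rounded to 5 d.p.)
v1: (-4.5,-1) → rotate → (-0.40697,-4.59177) → ×s → (-0.54051,-6.09845) → (-0.54,-6.10)
v2: (-2,-3.5) → rotate → (2.73175,-2.96438) → ×s → (3.62811,-3.93706) → (3.63,-3.94)
v3: (-0.5,-4) → rotate → (3.66176,-1.68568) → ×s → (4.86328,-2.23879) → (4.86,-2.24)
v4: (2.5,3.5) → rotate → (-2.58062,3.44099) → ×s → (-3.42738,4.57006) → (-3.43,4.57)
v5: (-2,5) → rotate → (-5.37065,-0.39512) → ×s → (-7.13289,-0.52477) → (-7.13,-0.52)

Cross-section at z=1.75: (-0.54,-6.10) (3.63,-3.94) (4.86,-2.24) (-3.43,4.57) (-7.13,-0.52)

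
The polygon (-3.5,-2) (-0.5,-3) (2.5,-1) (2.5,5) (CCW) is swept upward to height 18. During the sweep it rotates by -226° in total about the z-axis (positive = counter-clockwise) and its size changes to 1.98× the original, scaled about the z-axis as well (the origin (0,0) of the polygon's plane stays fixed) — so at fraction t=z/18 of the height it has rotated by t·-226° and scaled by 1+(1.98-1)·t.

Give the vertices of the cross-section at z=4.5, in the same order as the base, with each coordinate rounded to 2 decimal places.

Cross-section at z=4.5: (-4.48,2.26) (-3.46,-1.54) (0.68,-3.28) (6.91,0.84)

t = z/height = 4.5/18 = 0.25
s = 1 + (scale-1)·z/height = 1 + (1.98-1)·4.5/18 = 1.245000
θ = twist·z/height = -226°·4.5/18 = -56.5000° = -0.986111 rad
cos θ = 0.551937, sin θ = -0.833886 (intermediates below are computed at full precision and shown rounded to 5 d.p.)
v1: (-3.5,-2) → rotate → (-3.59955,1.81473) → ×s → (-4.48144,2.25933) → (-4.48,2.26)
v2: (-0.5,-3) → rotate → (-2.77763,-1.23887) → ×s → (-3.45814,-1.54239) → (-3.46,-1.54)
v3: (2.5,-1) → rotate → (0.54596,-2.63665) → ×s → (0.67972,-3.28263) → (0.68,-3.28)
v4: (2.5,5) → rotate → (5.54927,0.67497) → ×s → (6.90884,0.84034) → (6.91,0.84)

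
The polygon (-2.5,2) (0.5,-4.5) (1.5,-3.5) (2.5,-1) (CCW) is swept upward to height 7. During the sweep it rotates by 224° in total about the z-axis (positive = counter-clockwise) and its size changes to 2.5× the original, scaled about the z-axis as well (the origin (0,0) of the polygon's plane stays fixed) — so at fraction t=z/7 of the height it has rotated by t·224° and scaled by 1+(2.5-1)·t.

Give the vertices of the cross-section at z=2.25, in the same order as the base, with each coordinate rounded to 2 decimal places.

Cross-section at z=2.25: (-3.96,-2.61) (6.57,-1.36) (5.62,0.51) (2.55,3.07)

t = z/height = 2.25/7 = 0.321429
s = 1 + (scale-1)·z/height = 1 + (2.5-1)·2.25/7 = 1.482143
θ = twist·z/height = 224°·2.25/7 = 72.0000° = 1.256637 rad
cos θ = 0.309017, sin θ = 0.951057 (intermediates below are computed at full precision and shown rounded to 5 d.p.)
v1: (-2.5,2) → rotate → (-2.67466,-1.75961) → ×s → (-3.96422,-2.60799) → (-3.96,-2.61)
v2: (0.5,-4.5) → rotate → (4.43426,-0.91505) → ×s → (6.57221,-1.35623) → (6.57,-1.36)
v3: (1.5,-3.5) → rotate → (3.79222,0.34503) → ×s → (5.62062,0.51138) → (5.62,0.51)
v4: (2.5,-1) → rotate → (1.72360,2.06862) → ×s → (2.55462,3.06600) → (2.55,3.07)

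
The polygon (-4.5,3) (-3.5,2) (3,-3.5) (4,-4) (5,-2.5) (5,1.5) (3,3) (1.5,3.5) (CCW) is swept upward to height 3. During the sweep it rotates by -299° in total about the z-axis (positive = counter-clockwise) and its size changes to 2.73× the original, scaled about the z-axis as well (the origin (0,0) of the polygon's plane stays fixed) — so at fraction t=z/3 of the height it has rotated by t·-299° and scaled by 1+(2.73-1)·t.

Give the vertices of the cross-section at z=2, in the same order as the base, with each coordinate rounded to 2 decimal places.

Cross-section at z=2: (7.00,-9.30) (5.69,-6.56) (-3.60,9.25) (-5.28,10.98) (-8.38,8.64) (-11.23,0.52) (-8.23,-3.96) (-5.54,-6.04)

t = z/height = 2/3 = 0.666667
s = 1 + (scale-1)·z/height = 1 + (2.73-1)·2/3 = 2.153333
θ = twist·z/height = -299°·2/3 = -199.3333° = -3.479023 rad
cos θ = -0.943609, sin θ = 0.331063 (intermediates below are computed at full precision and shown rounded to 5 d.p.)
v1: (-4.5,3) → rotate → (3.25305,-4.32061) → ×s → (7.00490,-9.30372) → (7.00,-9.30)
v2: (-3.5,2) → rotate → (2.64050,-3.04594) → ×s → (5.68588,-6.55892) → (5.69,-6.56)
v3: (3,-3.5) → rotate → (-1.67210,4.29582) → ×s → (-3.60060,9.25033) → (-3.60,9.25)
v4: (4,-4) → rotate → (-2.45018,5.09869) → ×s → (-5.27606,10.97917) → (-5.28,10.98)
v5: (5,-2.5) → rotate → (-3.89038,4.01434) → ×s → (-8.37729,8.64421) → (-8.38,8.64)
v6: (5,1.5) → rotate → (-5.21464,0.23990) → ×s → (-11.22885,0.51659) → (-11.23,0.52)
v7: (3,3) → rotate → (-3.82402,-1.83764) → ×s → (-8.23438,-3.95704) → (-8.23,-3.96)
v8: (1.5,3.5) → rotate → (-2.57413,-2.80603) → ×s → (-5.54297,-6.04233) → (-5.54,-6.04)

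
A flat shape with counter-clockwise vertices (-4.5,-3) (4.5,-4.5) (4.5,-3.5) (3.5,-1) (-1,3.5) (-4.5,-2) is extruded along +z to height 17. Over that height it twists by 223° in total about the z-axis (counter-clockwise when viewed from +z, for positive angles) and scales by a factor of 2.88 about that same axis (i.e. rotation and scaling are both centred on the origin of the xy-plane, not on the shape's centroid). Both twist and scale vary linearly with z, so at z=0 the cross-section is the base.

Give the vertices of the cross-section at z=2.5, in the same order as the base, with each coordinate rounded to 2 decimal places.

Cross-section at z=2.5: (-2.75,-6.33) (7.94,-1.72) (7.25,-0.64) (4.45,1.35) (-3.49,3.06) (-3.45,-5.26)

t = z/height = 2.5/17 = 0.147059
s = 1 + (scale-1)·z/height = 1 + (2.88-1)·2.5/17 = 1.276471
θ = twist·z/height = 223°·2.5/17 = 32.7941° = 0.572365 rad
cos θ = 0.840622, sin θ = 0.541622 (intermediates below are computed at full precision and shown rounded to 5 d.p.)
v1: (-4.5,-3) → rotate → (-2.15793,-4.95917) → ×s → (-2.75454,-6.33023) → (-2.75,-6.33)
v2: (4.5,-4.5) → rotate → (6.22010,-1.34550) → ×s → (7.93977,-1.71749) → (7.94,-1.72)
v3: (4.5,-3.5) → rotate → (5.67848,-0.50488) → ×s → (7.24841,-0.64446) → (7.25,-0.64)
v4: (3.5,-1) → rotate → (3.48380,1.05505) → ×s → (4.44697,1.34675) → (4.45,1.35)
v5: (-1,3.5) → rotate → (-2.73630,2.40056) → ×s → (-3.49281,3.06424) → (-3.49,3.06)
v6: (-4.5,-2) → rotate → (-2.69956,-4.11854) → ×s → (-3.44590,-5.25720) → (-3.45,-5.26)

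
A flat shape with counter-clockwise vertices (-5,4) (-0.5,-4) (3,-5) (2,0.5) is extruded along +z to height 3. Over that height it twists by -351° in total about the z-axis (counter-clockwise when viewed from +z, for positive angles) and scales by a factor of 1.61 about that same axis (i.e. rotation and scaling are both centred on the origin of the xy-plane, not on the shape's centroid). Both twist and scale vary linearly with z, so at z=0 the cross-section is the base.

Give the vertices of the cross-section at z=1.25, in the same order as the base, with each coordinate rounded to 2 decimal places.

t = z/height = 1.25/3 = 0.416667
s = 1 + (scale-1)·z/height = 1 + (1.61-1)·1.25/3 = 1.254167
θ = twist·z/height = -351°·1.25/3 = -146.2500° = -2.552544 rad
cos θ = -0.831470, sin θ = -0.555570 (intermediates below are computed at full precision and shown rounded to 5 d.p.)
v1: (-5,4) → rotate → (6.37963,-0.54803) → ×s → (8.00112,-0.68732) → (8.00,-0.69)
v2: (-0.5,-4) → rotate → (-1.80655,3.60366) → ×s → (-2.26571,4.51959) → (-2.27,4.52)
v3: (3,-5) → rotate → (-5.27226,2.49064) → ×s → (-6.61229,3.12367) → (-6.61,3.12)
v4: (2,0.5) → rotate → (-1.38515,-1.52688) → ×s → (-1.73721,-1.91496) → (-1.74,-1.91)

Cross-section at z=1.25: (8.00,-0.69) (-2.27,4.52) (-6.61,3.12) (-1.74,-1.91)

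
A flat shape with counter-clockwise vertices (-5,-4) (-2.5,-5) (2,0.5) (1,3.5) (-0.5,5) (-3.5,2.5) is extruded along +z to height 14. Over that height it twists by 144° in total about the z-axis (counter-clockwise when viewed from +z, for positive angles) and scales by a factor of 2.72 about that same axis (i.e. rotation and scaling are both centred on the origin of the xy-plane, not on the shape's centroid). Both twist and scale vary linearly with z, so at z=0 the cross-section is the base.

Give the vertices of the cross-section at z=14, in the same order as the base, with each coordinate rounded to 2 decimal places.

Cross-section at z=14: (17.40,0.81) (13.50,7.01) (-5.20,2.10) (-7.80,-6.10) (-6.89,-11.80) (3.70,-11.10)

t = z/height = 14/14 = 1
s = 1 + (scale-1)·z/height = 1 + (2.72-1)·14/14 = 2.720000
θ = twist·z/height = 144°·14/14 = 144.0000° = 2.513274 rad
cos θ = -0.809017, sin θ = 0.587785 (intermediates below are computed at full precision and shown rounded to 5 d.p.)
v1: (-5,-4) → rotate → (6.39623,0.29714) → ×s → (17.39773,0.80823) → (17.40,0.81)
v2: (-2.5,-5) → rotate → (4.96147,2.57562) → ×s → (13.49519,7.00569) → (13.50,7.01)
v3: (2,0.5) → rotate → (-1.91193,0.77106) → ×s → (-5.20044,2.09729) → (-5.20,2.10)
v4: (1,3.5) → rotate → (-2.86627,-2.24377) → ×s → (-7.79624,-6.10307) → (-7.80,-6.10)
v5: (-0.5,5) → rotate → (-2.53442,-4.33898) → ×s → (-6.89362,-11.80202) → (-6.89,-11.80)
v6: (-3.5,2.5) → rotate → (1.36210,-4.07979) → ×s → (3.70490,-11.09703) → (3.70,-11.10)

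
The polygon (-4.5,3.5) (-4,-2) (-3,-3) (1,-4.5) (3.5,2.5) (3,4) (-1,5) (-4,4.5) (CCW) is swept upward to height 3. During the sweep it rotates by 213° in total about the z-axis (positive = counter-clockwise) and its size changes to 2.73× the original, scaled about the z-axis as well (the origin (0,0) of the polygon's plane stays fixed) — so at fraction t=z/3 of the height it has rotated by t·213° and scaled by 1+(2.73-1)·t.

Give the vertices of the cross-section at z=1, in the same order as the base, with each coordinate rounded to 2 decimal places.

Cross-section at z=1: (-7.53,-4.91) (0.93,-6.99) (2.93,-6.01) (7.22,-0.82) (-1.93,6.50) (-4.42,6.53) (-7.97,1.08) (-8.76,-3.65)

t = z/height = 1/3 = 0.333333
s = 1 + (scale-1)·z/height = 1 + (2.73-1)·1/3 = 1.576667
θ = twist·z/height = 213°·1/3 = 71.0000° = 1.239184 rad
cos θ = 0.325568, sin θ = 0.945519 (intermediates below are computed at full precision and shown rounded to 5 d.p.)
v1: (-4.5,3.5) → rotate → (-4.77437,-3.11535) → ×s → (-7.52759,-4.91186) → (-7.53,-4.91)
v2: (-4,-2) → rotate → (0.58876,-4.43321) → ×s → (0.92829,-6.98970) → (0.93,-6.99)
v3: (-3,-3) → rotate → (1.85985,-3.81326) → ×s → (2.93237,-6.01224) → (2.93,-6.01)
v4: (1,-4.5) → rotate → (4.58040,-0.51954) → ×s → (7.22177,-0.81914) → (7.22,-0.82)
v5: (3.5,2.5) → rotate → (-1.22431,4.12324) → ×s → (-1.93033,6.50097) → (-1.93,6.50)
v6: (3,4) → rotate → (-2.80537,4.13883) → ×s → (-4.42313,6.52555) → (-4.42,6.53)
v7: (-1,5) → rotate → (-5.05316,0.68232) → ×s → (-7.96715,1.07579) → (-7.97,1.08)
v8: (-4,4.5) → rotate → (-5.55711,-2.31702) → ×s → (-8.76170,-3.65316) → (-8.76,-3.65)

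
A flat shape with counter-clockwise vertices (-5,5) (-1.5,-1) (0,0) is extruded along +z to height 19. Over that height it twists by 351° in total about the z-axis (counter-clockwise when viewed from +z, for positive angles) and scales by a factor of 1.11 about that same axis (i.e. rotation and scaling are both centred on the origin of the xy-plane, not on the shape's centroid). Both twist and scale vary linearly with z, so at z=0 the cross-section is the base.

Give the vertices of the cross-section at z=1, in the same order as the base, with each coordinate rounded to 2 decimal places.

Cross-section at z=1: (-6.36,3.18) (-1.11,-1.43) (0.00,0.00)

t = z/height = 1/19 = 0.0526316
s = 1 + (scale-1)·z/height = 1 + (1.11-1)·1/19 = 1.005789
θ = twist·z/height = 351°·1/19 = 18.4737° = 0.322427 rad
cos θ = 0.948469, sin θ = 0.316869 (intermediates below are computed at full precision and shown rounded to 5 d.p.)
v1: (-5,5) → rotate → (-6.32669,3.15800) → ×s → (-6.36332,3.17628) → (-6.36,3.18)
v2: (-1.5,-1) → rotate → (-1.10583,-1.42377) → ×s → (-1.11224,-1.43202) → (-1.11,-1.43)
v3: (0,0) → rotate → (0.00000,0.00000) → ×s → (0.00000,0.00000) → (0.00,0.00)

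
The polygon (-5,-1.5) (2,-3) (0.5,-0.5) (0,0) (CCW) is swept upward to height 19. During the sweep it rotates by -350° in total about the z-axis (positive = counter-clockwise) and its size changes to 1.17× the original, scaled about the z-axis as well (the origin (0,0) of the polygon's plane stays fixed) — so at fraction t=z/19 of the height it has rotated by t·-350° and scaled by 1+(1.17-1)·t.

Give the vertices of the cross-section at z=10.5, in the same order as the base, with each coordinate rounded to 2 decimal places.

t = z/height = 10.5/19 = 0.552632
s = 1 + (scale-1)·z/height = 1 + (1.17-1)·10.5/19 = 1.093947
θ = twist·z/height = -350°·10.5/19 = -193.4211° = -3.375834 rad
cos θ = -0.972691, sin θ = 0.232105 (intermediates below are computed at full precision and shown rounded to 5 d.p.)
v1: (-5,-1.5) → rotate → (5.21161,0.29851) → ×s → (5.70123,0.32655) → (5.70,0.33)
v2: (2,-3) → rotate → (-1.24907,3.38228) → ×s → (-1.36641,3.70004) → (-1.37,3.70)
v3: (0.5,-0.5) → rotate → (-0.37029,0.60240) → ×s → (-0.40508,0.65899) → (-0.41,0.66)
v4: (0,0) → rotate → (0.00000,0.00000) → ×s → (0.00000,0.00000) → (0.00,0.00)

Cross-section at z=10.5: (5.70,0.33) (-1.37,3.70) (-0.41,0.66) (0.00,0.00)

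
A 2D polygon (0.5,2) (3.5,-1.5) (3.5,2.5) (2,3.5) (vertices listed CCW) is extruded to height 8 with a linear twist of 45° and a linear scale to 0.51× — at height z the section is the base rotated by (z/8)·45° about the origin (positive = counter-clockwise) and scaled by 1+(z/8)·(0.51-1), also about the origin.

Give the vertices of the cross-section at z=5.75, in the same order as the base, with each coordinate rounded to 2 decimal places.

t = z/height = 5.75/8 = 0.71875
s = 1 + (scale-1)·z/height = 1 + (0.51-1)·5.75/8 = 0.647813
θ = twist·z/height = 45°·5.75/8 = 32.3438° = 0.564505 rad
cos θ = 0.844854, sin θ = 0.534998 (intermediates below are computed at full precision and shown rounded to 5 d.p.)
v1: (0.5,2) → rotate → (-0.64757,1.95721) → ×s → (-0.41950,1.26790) → (-0.42,1.27)
v2: (3.5,-1.5) → rotate → (3.75948,0.60521) → ×s → (2.43544,0.39206) → (2.44,0.39)
v3: (3.5,2.5) → rotate → (1.61949,3.98463) → ×s → (1.04913,2.58129) → (1.05,2.58)
v4: (2,3.5) → rotate → (-0.18278,4.02698) → ×s → (-0.11841,2.60873) → (-0.12,2.61)

Cross-section at z=5.75: (-0.42,1.27) (2.44,0.39) (1.05,2.58) (-0.12,2.61)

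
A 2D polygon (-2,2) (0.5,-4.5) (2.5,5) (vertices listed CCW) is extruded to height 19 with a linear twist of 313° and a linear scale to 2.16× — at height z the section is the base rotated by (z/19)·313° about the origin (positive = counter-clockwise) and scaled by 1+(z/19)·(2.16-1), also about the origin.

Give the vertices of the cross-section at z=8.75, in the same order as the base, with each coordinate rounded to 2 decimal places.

t = z/height = 8.75/19 = 0.460526
s = 1 + (scale-1)·z/height = 1 + (2.16-1)·8.75/19 = 1.534211
θ = twist·z/height = 313°·8.75/19 = 144.1447° = 2.515800 rad
cos θ = -0.810499, sin θ = 0.585740 (intermediates below are computed at full precision and shown rounded to 5 d.p.)
v1: (-2,2) → rotate → (0.44952,-2.79248) → ×s → (0.68966,-4.28425) → (0.69,-4.28)
v2: (0.5,-4.5) → rotate → (2.23058,3.94012) → ×s → (3.42218,6.04497) → (3.42,6.04)
v3: (2.5,5) → rotate → (-4.95495,-2.58815) → ×s → (-7.60193,-3.97076) → (-7.60,-3.97)

Cross-section at z=8.75: (0.69,-4.28) (3.42,6.04) (-7.60,-3.97)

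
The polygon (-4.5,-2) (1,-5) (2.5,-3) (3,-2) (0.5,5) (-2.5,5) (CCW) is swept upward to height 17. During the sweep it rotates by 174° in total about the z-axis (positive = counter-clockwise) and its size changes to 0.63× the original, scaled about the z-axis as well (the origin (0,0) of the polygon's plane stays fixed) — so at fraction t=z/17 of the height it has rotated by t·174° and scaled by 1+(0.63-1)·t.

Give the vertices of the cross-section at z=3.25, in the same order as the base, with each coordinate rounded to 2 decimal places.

Cross-section at z=3.25: (-2.48,-3.85) (3.33,-3.38) (3.47,-1.06) (3.35,-0.02) (-2.16,4.14) (-4.49,2.61)

t = z/height = 3.25/17 = 0.191176
s = 1 + (scale-1)·z/height = 1 + (0.63-1)·3.25/17 = 0.929265
θ = twist·z/height = 174°·3.25/17 = 33.2647° = 0.580579 rad
cos θ = 0.836145, sin θ = 0.548508 (intermediates below are computed at full precision and shown rounded to 5 d.p.)
v1: (-4.5,-2) → rotate → (-2.66564,-4.14058) → ×s → (-2.47708,-3.84769) → (-2.48,-3.85)
v2: (1,-5) → rotate → (3.57868,-3.63222) → ×s → (3.32555,-3.37529) → (3.33,-3.38)
v3: (2.5,-3) → rotate → (3.73589,-1.13717) → ×s → (3.47163,-1.05673) → (3.47,-1.06)
v4: (3,-2) → rotate → (3.60545,-0.02677) → ×s → (3.35042,-0.02487) → (3.35,-0.02)
v5: (0.5,5) → rotate → (-2.32447,4.45498) → ×s → (-2.16004,4.13986) → (-2.16,4.14)
v6: (-2.5,5) → rotate → (-4.83290,2.80946) → ×s → (-4.49105,2.61073) → (-4.49,2.61)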